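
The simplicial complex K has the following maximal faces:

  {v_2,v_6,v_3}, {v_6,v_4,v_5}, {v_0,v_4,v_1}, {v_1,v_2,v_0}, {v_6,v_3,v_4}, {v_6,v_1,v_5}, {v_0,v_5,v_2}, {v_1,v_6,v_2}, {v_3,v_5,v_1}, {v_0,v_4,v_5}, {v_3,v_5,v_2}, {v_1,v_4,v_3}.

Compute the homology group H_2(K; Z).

We work with the vertex ordering v_0 < v_1 < v_2 < v_3 < v_4 < v_5 < v_6. The simplices of K, each written with vertices in increasing order, are:

  0-simplices (7): [v_0], [v_1], [v_2], [v_3], [v_4], [v_5], [v_6]
  1-simplices (18): (18 of them)
  2-simplices (12): (12 of them)

giving chain groups C_0 ≅ Z^7, C_1 ≅ Z^18, C_2 ≅ Z^12.

The boundary map ∂_1: C_1 → C_0 is given by ∂[p,q] = [q] − [p]. For instance
  ∂[v_3,v_4] = [v_4] − [v_3].
The resulting 7×18 matrix has rank 6, and its Smith normal form has invariant factors (1,1,1,1,1,1).

Boundary ∂_2: C_2 → C_1 sends each 2-simplex [p,q,r] to [q,r] − [p,r] + [p,q]. For instance
  ∂[v_0,v_1,v_4] = [v_1,v_4] − [v_0,v_4] + [v_0,v_1],
  ∂[v_1,v_3,v_4] = [v_3,v_4] − [v_1,v_4] + [v_1,v_3].
This gives a 18×12 integer matrix of rank 12; reducing to Smith normal form yields diagonal entries (1,1,1,1,1,1,1,1,1,1,1,2).

Computing H_k = (kernel of ∂_k) / (image of ∂_{k+1}):

  H_2: rank ker ∂_2 − rank ∂_3 = (12 − 12) − 0 = 0, and there is no ∂_3, so H_2 ≅ 0.

H_2 ≅ 0.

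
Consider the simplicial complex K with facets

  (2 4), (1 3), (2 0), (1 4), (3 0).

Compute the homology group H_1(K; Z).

H_1 = Z.

We work with the vertex ordering 0 < 1 < 2 < 3 < 4. The simplices of K, each written with vertices in increasing order, are:

  0-simplices (5): [0], [1], [2], [3], [4]
  1-simplices (5): [0,2], [0,3], [1,3], [1,4], [2,4]

giving chain groups C_0 ≅ Z^5, C_1 ≅ Z^5.

∂_1: C_1 → C_0 is given by ∂[p,q] = [q] − [p].
The resulting 5×5 matrix has rank 4, and its Smith normal form has invariant factors (1,1,1,1).

Reading off H_k = ker ∂_k / im ∂_{k+1}:

  H_1: rank ker ∂_1 − rank ∂_2 = (5 − 4) − 0 = 1, and there is no ∂_2, so H_1 ≅ Z.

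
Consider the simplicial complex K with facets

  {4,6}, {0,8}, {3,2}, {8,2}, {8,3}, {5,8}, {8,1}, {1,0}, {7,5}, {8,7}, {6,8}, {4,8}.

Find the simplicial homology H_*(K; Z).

Take the total order 0 < 1 < 2 < 3 < 4 < 5 < 6 < 7 < 8 on the vertex set. Then K (dimension 1) consists of the simplices:

  0-simplices (9): [0], [1], [2], [3], [4], [5], [6], [7], [8]
  1-simplices (12): [0,1], [0,8], [1,8], [2,3], [2,8], [3,8], [4,6], [4,8], [5,7], [5,8], [6,8], [7,8]

so the chain groups are C_0 ≅ Z^9, C_1 ≅ Z^12.

∂_1: C_1 → C_0 is given by ∂[p,q] = [q] − [p].
This gives a 9×12 integer matrix of rank 8; reducing to Smith normal form yields diagonal entries (1,1,1,1,1,1,1,1).

Reading off H_k = ker ∂_k / im ∂_{k+1}:

  H_0: rank C_0 − rank ∂_1 = 9 − 8 = 1, and the invariant factors of ∂_1 are all 1, so H_0 = Z.
  H_1: rank ker ∂_1 − rank ∂_2 = (12 − 8) − 0 = 4, and there is no ∂_2, so H_1 = Z^4.

As a check, the Euler characteristic is 9 − 12 = -3, which agrees with 1 − 4 = -3.
(K is a triangulation of a wedge of 4 circles.)

H_0 = Z,  H_1 = Z^4.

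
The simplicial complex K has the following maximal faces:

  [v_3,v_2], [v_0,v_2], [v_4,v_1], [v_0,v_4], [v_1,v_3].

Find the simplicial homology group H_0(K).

Fix the vertex order v_0 < v_1 < v_2 < v_3 < v_4 and write every simplex with vertices in increasing order. Then dim K = 1 and the simplices of K are:

  0-simplices (5): [v_0], [v_1], [v_2], [v_3], [v_4]
  1-simplices (5): [v_0,v_2], [v_0,v_4], [v_1,v_3], [v_1,v_4], [v_2,v_3]

so the chain groups are C_0 ≅ Z^5, C_1 ≅ Z^5.

∂_1: C_1 → C_0 sends each edge [p,q] (with p < q) to q − p. For instance
  ∂[v_1,v_3] = [v_3] − [v_1].
This gives a 5×5 integer matrix of rank 4; reducing to Smith normal form yields diagonal entries (1,1,1,1).

Reading off H_k = ker ∂_k / im ∂_{k+1}:

  H_0: rank C_0 − rank ∂_1 = 5 − 4 = 1, and the invariant factors of ∂_1 are all 1, so H_0 ≅ Z.

H_0 ≅ Z.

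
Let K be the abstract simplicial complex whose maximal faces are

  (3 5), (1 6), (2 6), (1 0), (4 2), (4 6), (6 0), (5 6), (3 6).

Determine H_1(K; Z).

We work with the vertex ordering 0 < 1 < 2 < 3 < 4 < 5 < 6. The simplices of K, each written with vertices in increasing order, are:

  0-simplices (7): [0], [1], [2], [3], [4], [5], [6]
  1-simplices (9): [0,1], [0,6], [1,6], [2,4], [2,6], [3,5], [3,6], [4,6], [5,6]

Hence C_0 ≅ Z^7, C_1 ≅ Z^9.

∂_1: C_1 → C_0 sends each edge [p,q] (with p < q) to q − p. For instance
  ∂[2,6] = [6] − [2].
As a 7×9 matrix over Z this has rank 6, with invariant factors (1,1,1,1,1,1).

Reading off H_k = ker ∂_k / im ∂_{k+1}:

  H_1: rank ker ∂_1 − rank ∂_2 = (9 − 6) − 0 = 3, and there is no ∂_2, so H_1 = Z^3.

H_1 ≅ Z^3.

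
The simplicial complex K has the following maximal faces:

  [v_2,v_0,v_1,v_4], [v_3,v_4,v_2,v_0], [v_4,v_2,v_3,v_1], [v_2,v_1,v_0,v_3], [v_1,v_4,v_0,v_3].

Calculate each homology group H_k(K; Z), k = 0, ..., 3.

H_0 = Z,  H_1 = 0,  H_2 = 0,  H_3 = Z.

We work with the vertex ordering v_0 < v_1 < v_2 < v_3 < v_4. The simplices of K, each written with vertices in increasing order, are:

  0-simplices (5): [v_0], [v_1], [v_2], [v_3], [v_4]
  1-simplices (10): [v_0,v_1], [v_0,v_2], [v_0,v_3], [v_0,v_4], [v_1,v_2], [v_1,v_3], [v_1,v_4], [v_2,v_3], [v_2,v_4], [v_3,v_4]
  2-simplices (10): [v_0,v_1,v_2], [v_0,v_1,v_3], [v_0,v_1,v_4], [v_0,v_2,v_3], [v_0,v_2,v_4], [v_0,v_3,v_4], [v_1,v_2,v_3], [v_1,v_2,v_4], [v_1,v_3,v_4], [v_2,v_3,v_4]
  3-simplices (5): [v_0,v_1,v_2,v_3], [v_0,v_1,v_2,v_4], [v_0,v_1,v_3,v_4], [v_0,v_2,v_3,v_4], [v_1,v_2,v_3,v_4]

giving chain groups C_0 ≅ Z^5, C_1 ≅ Z^10, C_2 ≅ Z^10, C_3 ≅ Z^5.

∂_1: C_1 → C_0 maps an edge to its endpoints' difference, ∂[p,q] = q − p. For instance
  ∂[v_0,v_4] = [v_4] − [v_0].
This gives a 5×10 integer matrix of rank 4; reducing to Smith normal form yields diagonal entries (1,1,1,1).

∂_2: C_2 → C_1 sends each 2-simplex [p,q,r] to [q,r] − [p,r] + [p,q]. For instance
  ∂[v_1,v_3,v_4] = [v_3,v_4] − [v_1,v_4] + [v_1,v_3],
  ∂[v_1,v_2,v_4] = [v_2,v_4] − [v_1,v_4] + [v_1,v_2].
The 10×10 boundary matrix has rank 6 and Smith normal form diag(1,1,1,1,1,1).

∂_3: C_3 → C_2 sends each 3-simplex σ to the alternating sum Σ_i (−1)^i (σ with its i-th vertex removed). For instance
  ∂[v_0,v_1,v_2,v_4] = [v_1,v_2,v_4] − [v_0,v_2,v_4] + [v_0,v_1,v_4] − [v_0,v_1,v_2],
  ∂[v_0,v_2,v_3,v_4] = [v_2,v_3,v_4] − [v_0,v_3,v_4] + [v_0,v_2,v_4] − [v_0,v_2,v_3].
As a 10×5 matrix over Z this has rank 4, with invariant factors (1,1,1,1).

Now H_k = ker ∂_k / im ∂_{k+1}, so:

  H_0: rank C_0 − rank ∂_1 = 5 − 4 = 1, and the invariant factors of ∂_1 are all 1, so H_0 = Z.
  H_1: rank ker ∂_1 − rank ∂_2 = (10 − 4) − 6 = 0, and the invariant factors of ∂_2 are all 1, so H_1 = 0.
  H_2: rank ker ∂_2 − rank ∂_3 = (10 − 6) − 4 = 0, and the invariant factors of ∂_3 are all 1, so H_2 = 0.
  H_3: rank ker ∂_3 − rank ∂_4 = (5 − 4) − 0 = 1, and there is no ∂_4, so H_3 = Z.

As a check, the Euler characteristic is 5 − 10 + 10 − 5 = 0, which agrees with 1 − 0 + 0 − 1 = 0.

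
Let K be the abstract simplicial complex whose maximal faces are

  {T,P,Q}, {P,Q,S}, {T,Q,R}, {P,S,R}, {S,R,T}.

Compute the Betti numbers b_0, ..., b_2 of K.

b_0 = 1, b_1 = 1, b_2 = 0.

Order the vertices as P < Q < R < S < T. Listing each simplex with vertices in this order, K has dimension 2 with simplices:

  0-simplices (5): P, Q, R, S, T
  1-simplices (10): PQ, PR, PS, PT, QR, QS, QT, RS, RT, ST
  2-simplices (5): PQS, PQT, PRS, QRT, RST

Hence C_0 ≅ Z^5, C_1 ≅ Z^10, C_2 ≅ Z^5.

∂_1: C_1 → C_0 sends each edge [p,q] (with p < q) to q − p.
This gives a 5×10 integer matrix of rank 4; reducing to Smith normal form yields diagonal entries (1,1,1,1).

Boundary ∂_2: C_2 → C_1 sends each 2-simplex [p,q,r] to [q,r] − [p,r] + [p,q]. For instance
  ∂RST = ST − RT + RS,
  ∂PQS = QS − PS + PQ.
As a 10×5 matrix over Z this has rank 5, with invariant factors (1,1,1,1,1).

Computing H_k = (kernel of ∂_k) / (image of ∂_{k+1}):

  H_0: rank C_0 − rank ∂_1 = 5 − 4 = 1, and the invariant factors of ∂_1 are all 1, so H_0 ≅ Z.
  H_1: rank ker ∂_1 − rank ∂_2 = (10 − 4) − 5 = 1, and the invariant factors of ∂_2 are all 1, so H_1 ≅ Z.
  H_2: rank ker ∂_2 − rank ∂_3 = (5 − 5) − 0 = 0, and there is no ∂_3, so H_2 ≅ 0.

As a check, the Euler characteristic is 5 − 10 + 5 = 0, which agrees with 1 − 1 + 0 = 0.

Hence the Betti numbers are b_0 = 1, b_1 = 1, b_2 = 0.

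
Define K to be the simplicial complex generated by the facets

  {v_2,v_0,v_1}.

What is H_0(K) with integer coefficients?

Fix the vertex order v_0 < v_1 < v_2 and write every simplex with vertices in increasing order. Then dim K = 2 and the simplices of K are:

  0-simplices (3): [v_0], [v_1], [v_2]
  1-simplices (3): [v_0,v_1], [v_0,v_2], [v_1,v_2]
  2-simplices (1): [v_0,v_1,v_2]

giving chain groups C_0 ≅ Z^3, C_1 ≅ Z^3, C_2 ≅ Z^1.

Boundary ∂_1: C_1 → C_0 sends each edge [p,q] (with p < q) to q − p. For instance
  ∂[v_1,v_2] = [v_2] − [v_1].
The resulting 3×3 matrix has rank 2, and its Smith normal form has invariant factors (1,1).

The boundary map ∂_2: C_2 → C_1 maps a triangle to the signed sum of its edges. For instance
  ∂[v_0,v_1,v_2] = [v_1,v_2] − [v_0,v_2] + [v_0,v_1].
As a 3×1 matrix over Z this has rank 1, with invariant factors (1).

Now H_k = ker ∂_k / im ∂_{k+1}, so:

  H_0: rank C_0 − rank ∂_1 = 3 − 2 = 1, and the invariant factors of ∂_1 are all 1, so H_0 ≅ Z.

(K is a triangulation of the 2-simplex.)

H_0 = Z.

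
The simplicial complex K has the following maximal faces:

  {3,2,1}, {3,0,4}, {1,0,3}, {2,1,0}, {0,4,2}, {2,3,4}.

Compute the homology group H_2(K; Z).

We work with the vertex ordering 0 < 1 < 2 < 3 < 4. The simplices of K, each written with vertices in increasing order, are:

  0-simplices (5): [0], [1], [2], [3], [4]
  1-simplices (9): [0,1], [0,2], [0,3], [0,4], [1,2], [1,3], [2,3], [2,4], [3,4]
  2-simplices (6): [0,1,2], [0,1,3], [0,2,4], [0,3,4], [1,2,3], [2,3,4]

Hence C_0 ≅ Z^5, C_1 ≅ Z^9, C_2 ≅ Z^6.

Boundary ∂_1: C_1 → C_0 sends each edge [p,q] (with p < q) to q − p. For instance
  ∂[3,4] = [4] − [3].
As a 5×9 matrix over Z this has rank 4, with invariant factors (1,1,1,1).

∂_2: C_2 → C_1 acts by ∂[p,q,r] = [q,r] − [p,r] + [p,q]. For instance
  ∂[1,2,3] = [2,3] − [1,3] + [1,2],
  ∂[0,2,4] = [2,4] − [0,4] + [0,2].
The 9×6 boundary matrix has rank 5 and Smith normal form diag(1,1,1,1,1).

From H_k ≅ ker(∂_k) / im(∂_{k+1}) we obtain:

  H_2: rank ker ∂_2 − rank ∂_3 = (6 − 5) − 0 = 1, and there is no ∂_3, so H_2 = Z.

H_2 ≅ Z.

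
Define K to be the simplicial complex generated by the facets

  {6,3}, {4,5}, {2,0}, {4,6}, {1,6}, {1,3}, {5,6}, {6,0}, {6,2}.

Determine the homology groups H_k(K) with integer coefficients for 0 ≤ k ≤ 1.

H_0 = Z,  H_1 = Z^3.

Order the vertices as 0 < 1 < 2 < 3 < 4 < 5 < 6. Listing each simplex with vertices in this order, K has dimension 1 with simplices:

  0-simplices (7): [0], [1], [2], [3], [4], [5], [6]
  1-simplices (9): [0,2], [0,6], [1,3], [1,6], [2,6], [3,6], [4,5], [4,6], [5,6]

giving chain groups C_0 ≅ Z^7, C_1 ≅ Z^9.

∂_1: C_1 → C_0 maps an edge to its endpoints' difference, ∂[p,q] = q − p.
The 7×9 boundary matrix has rank 6 and Smith normal form diag(1,1,1,1,1,1).

Now H_k = ker ∂_k / im ∂_{k+1}, so:

  H_0: rank C_0 − rank ∂_1 = 7 − 6 = 1, and the invariant factors of ∂_1 are all 1, so H_0 = Z.
  H_1: rank ker ∂_1 − rank ∂_2 = (9 − 6) − 0 = 3, and there is no ∂_2, so H_1 = Z^3.

As a check, the Euler characteristic is 7 − 9 = -2, which agrees with 1 − 3 = -2.
(K is a triangulation of a wedge of 3 circles.)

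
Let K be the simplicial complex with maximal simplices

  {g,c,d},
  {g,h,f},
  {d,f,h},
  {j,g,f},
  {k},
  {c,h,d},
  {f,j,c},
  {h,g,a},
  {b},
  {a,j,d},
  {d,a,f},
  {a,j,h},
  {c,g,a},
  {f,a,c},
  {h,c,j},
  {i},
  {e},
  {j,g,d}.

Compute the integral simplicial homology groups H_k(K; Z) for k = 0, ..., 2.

H_0 = Z^5,  H_1 = Z^2,  H_2 = Z.

K has 11 vertices, 21 edges, 14 triangles.
rank ∂_0 = 0, rank ∂_1 = 6 ⇒ b_0 = 11 − 0 − 6 = 5; all invariant factors of ∂_1 are 1 so no torsion. So H_0 = Z^5.
rank ∂_1 = 6, rank ∂_2 = 13 ⇒ b_1 = 21 − 6 − 13 = 2; all invariant factors of ∂_2 are 1 so no torsion. So H_1 = Z^2.
rank ∂_2 = 13, rank ∂_3 = 0 ⇒ b_2 = 14 − 13 − 0 = 1. So H_2 = Z.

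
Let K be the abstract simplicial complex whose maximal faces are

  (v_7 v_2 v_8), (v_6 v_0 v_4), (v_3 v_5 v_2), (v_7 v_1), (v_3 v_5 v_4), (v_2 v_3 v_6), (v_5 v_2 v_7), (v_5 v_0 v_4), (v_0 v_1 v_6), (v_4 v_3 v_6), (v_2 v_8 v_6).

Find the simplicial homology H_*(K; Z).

Take the total order v_0 < v_1 < v_2 < v_3 < v_4 < v_5 < v_6 < v_7 < v_8 on the vertex set. Then K (dimension 2) consists of the simplices:

  0-simplices (9): [v_0], [v_1], [v_2], [v_3], [v_4], [v_5], [v_6], [v_7], [v_8]
  1-simplices (19): (19 of them)
  2-simplices (10): [v_0,v_1,v_6], [v_0,v_4,v_5], [v_0,v_4,v_6], [v_2,v_3,v_5], [v_2,v_3,v_6], [v_2,v_5,v_7], [v_2,v_6,v_8], [v_2,v_7,v_8], [v_3,v_4,v_5], [v_3,v_4,v_6]

giving chain groups C_0 ≅ Z^9, C_1 ≅ Z^19, C_2 ≅ Z^10.

Boundary ∂_1: C_1 → C_0 sends each edge [p,q] (with p < q) to q − p. For instance
  ∂[v_0,v_1] = [v_1] − [v_0].
This gives a 9×19 integer matrix of rank 8; reducing to Smith normal form yields diagonal entries (1,1,1,1,1,1,1,1).

Boundary ∂_2: C_2 → C_1 acts by ∂[p,q,r] = [q,r] − [p,r] + [p,q]. For instance
  ∂[v_2,v_5,v_7] = [v_5,v_7] − [v_2,v_7] + [v_2,v_5],
  ∂[v_0,v_1,v_6] = [v_1,v_6] − [v_0,v_6] + [v_0,v_1].
This gives a 19×10 integer matrix of rank 10; reducing to Smith normal form yields diagonal entries (1,1,1,1,1,1,1,1,1,1).

Computing H_k = (kernel of ∂_k) / (image of ∂_{k+1}):

  H_0: rank C_0 − rank ∂_1 = 9 − 8 = 1, and the invariant factors of ∂_1 are all 1, so H_0 = Z.
  H_1: rank ker ∂_1 − rank ∂_2 = (19 − 8) − 10 = 1, and the invariant factors of ∂_2 are all 1, so H_1 = Z.
  H_2: rank ker ∂_2 − rank ∂_3 = (10 − 10) − 0 = 0, and there is no ∂_3, so H_2 = 0.

H_0 = Z,  H_1 = Z,  H_2 = 0.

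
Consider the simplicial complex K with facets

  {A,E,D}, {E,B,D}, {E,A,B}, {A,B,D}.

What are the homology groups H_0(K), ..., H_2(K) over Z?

H_0 ≅ Z,  H_1 = 0,  H_2 ≅ Z.

We work with the vertex ordering A < B < D < E. The simplices of K, each written with vertices in increasing order, are:

  0-simplices (4): A, B, D, E
  1-simplices (6): AB, AD, AE, BD, BE, DE
  2-simplices (4): ABD, ABE, ADE, BDE

Hence C_0 ≅ Z^4, C_1 ≅ Z^6, C_2 ≅ Z^4.

The boundary map ∂_1: C_1 → C_0 sends each edge [p,q] (with p < q) to q − p. For instance
  ∂AD = D − A.
The resulting 4×6 matrix has rank 3, and its Smith normal form has invariant factors (1,1,1).

Boundary ∂_2: C_2 → C_1 acts by ∂[p,q,r] = [q,r] − [p,r] + [p,q]. For instance
  ∂ADE = DE − AE + AD,
  ∂ABD = BD − AD + AB.
As a 6×4 matrix over Z this has rank 3, with invariant factors (1,1,1).

Now H_k = ker ∂_k / im ∂_{k+1}, so:

  H_0: rank C_0 − rank ∂_1 = 4 − 3 = 1, and the invariant factors of ∂_1 are all 1, so H_0 = Z.
  H_1: rank ker ∂_1 − rank ∂_2 = (6 − 3) − 3 = 0, and the invariant factors of ∂_2 are all 1, so H_1 = 0.
  H_2: rank ker ∂_2 − rank ∂_3 = (4 − 3) − 0 = 1, and there is no ∂_3, so H_2 = Z.

As a check, the Euler characteristic is 4 − 6 + 4 = 2, which agrees with 1 − 0 + 1 = 2.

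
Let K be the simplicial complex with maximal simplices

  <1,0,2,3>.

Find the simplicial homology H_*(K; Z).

K has 4 vertices, 6 edges, 4 triangles, 1 3-simplex.
rank ∂_0 = 0, rank ∂_1 = 3 ⇒ b_0 = 4 − 0 − 3 = 1; all invariant factors of ∂_1 are 1 so no torsion. So H_0 ≅ Z.
rank ∂_1 = 3, rank ∂_2 = 3 ⇒ b_1 = 6 − 3 − 3 = 0; all invariant factors of ∂_2 are 1 so no torsion. So H_1 ≅ 0.
rank ∂_2 = 3, rank ∂_3 = 1 ⇒ b_2 = 4 − 3 − 1 = 0; all invariant factors of ∂_3 are 1 so no torsion. So H_2 ≅ 0.
rank ∂_3 = 1, rank ∂_4 = 0 ⇒ b_3 = 1 − 1 − 0 = 0. So H_3 ≅ 0.

H_0 = Z,  H_1 = 0,  H_2 = 0,  H_3 = 0.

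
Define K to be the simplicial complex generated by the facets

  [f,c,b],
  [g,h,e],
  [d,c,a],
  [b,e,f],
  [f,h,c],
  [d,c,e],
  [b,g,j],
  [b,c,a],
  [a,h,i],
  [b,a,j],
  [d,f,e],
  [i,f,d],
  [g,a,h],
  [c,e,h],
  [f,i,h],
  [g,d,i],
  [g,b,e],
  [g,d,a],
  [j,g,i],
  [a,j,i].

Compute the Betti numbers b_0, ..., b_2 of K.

Fix the vertex order a < b < c < d < e < f < g < h < i < j and write every simplex with vertices in increasing order. Then dim K = 2 and the simplices of K are:

  0-simplices (10): a, b, c, d, e, f, g, h, i, j
  1-simplices (30): ab, ac, ad, ag, ah, ai, aj, bc, be, bf, bg, bj, cd, ce, cf, ch, de, df, dg, di, ef, eg, eh, fh, fi, gh, gi, gj, hi, ij
  2-simplices (20): abc, abj, acd, adg, agh, ahi, aij, bcf, bef, beg, bgj, cde, ceh, cfh, def, dfi, dgi, egh, fhi, gij

so the chain groups are C_0 ≅ Z^10, C_1 ≅ Z^30, C_2 ≅ Z^20.

The boundary map ∂_1: C_1 → C_0 maps an edge to its endpoints' difference, ∂[p,q] = q − p.
The 10×30 boundary matrix has rank 9 and Smith normal form diag(1,1,1,1,1,1,1,1,1).

Boundary ∂_2: C_2 → C_1 sends each 2-simplex [p,q,r] to [q,r] − [p,r] + [p,q]. For instance
  ∂bcf = cf − bf + bc,
  ∂def = ef − df + de.
As a 30×20 matrix over Z this has rank 20, with invariant factors (1,1,1,1,1,1,1,1,1,1,1,1,1,1,1,1,1,1,1,2).

Reading off H_k = ker ∂_k / im ∂_{k+1}:

  H_0: rank C_0 − rank ∂_1 = 10 − 9 = 1, and the invariant factors of ∂_1 are all 1, so H_0 ≅ Z.
  H_1: rank ker ∂_1 − rank ∂_2 = (30 − 9) − 20 = 1, and ∂_2 has invariant factor 2 > 1, so H_1 ≅ Z ⊕ Z/2.
  H_2: rank ker ∂_2 − rank ∂_3 = (20 − 20) − 0 = 0, and there is no ∂_3, so H_2 ≅ 0.

Hence the Betti numbers are b_0 = 1, b_1 = 1, b_2 = 0.

b_0 = 1, b_1 = 1, b_2 = 0.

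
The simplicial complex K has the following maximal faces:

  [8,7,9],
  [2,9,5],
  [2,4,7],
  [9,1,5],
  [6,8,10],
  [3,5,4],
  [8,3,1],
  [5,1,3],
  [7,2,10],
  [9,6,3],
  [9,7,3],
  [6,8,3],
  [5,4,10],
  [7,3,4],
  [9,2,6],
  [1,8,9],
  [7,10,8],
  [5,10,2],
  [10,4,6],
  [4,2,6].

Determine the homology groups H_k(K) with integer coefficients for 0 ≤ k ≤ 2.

Fix the vertex order 1 < 2 < 3 < 4 < 5 < 6 < 7 < 8 < 9 < 10 and write every simplex with vertices in increasing order. Then dim K = 2 and the simplices of K are:

  0-simplices (10): [1], [2], [3], [4], [5], [6], [7], [8], [9], [10]
  1-simplices (30): (30 of them)
  2-simplices (20): (20 of them)

so the chain groups are C_0 ≅ Z^10, C_1 ≅ Z^30, C_2 ≅ Z^20.

∂_1: C_1 → C_0 sends each edge [p,q] (with p < q) to q − p.
As a 10×30 matrix over Z this has rank 9, with invariant factors (1,1,1,1,1,1,1,1,1).

Boundary ∂_2: C_2 → C_1 maps a triangle to the signed sum of its edges. For instance
  ∂[2,7,10] = [7,10] − [2,10] + [2,7],
  ∂[1,5,9] = [5,9] − [1,9] + [1,5].
The resulting 30×20 matrix has rank 20, and its Smith normal form has invariant factors (1,1,1,1,1,1,1,1,1,1,1,1,1,1,1,1,1,1,1,2).

From H_k ≅ ker(∂_k) / im(∂_{k+1}) we obtain:

  H_0: rank C_0 − rank ∂_1 = 10 − 9 = 1, and the invariant factors of ∂_1 are all 1, so H_0 ≅ Z.
  H_1: rank ker ∂_1 − rank ∂_2 = (30 − 9) − 20 = 1, and ∂_2 has invariant factor 2 > 1, so H_1 ≅ Z × Z/2.
  H_2: rank ker ∂_2 − rank ∂_3 = (20 − 20) − 0 = 0, and there is no ∂_3, so H_2 ≅ 0.

(K is a triangulation of the Klein bottle.)

H_0 = Z,  H_1 = Z × Z/2,  H_2 = 0.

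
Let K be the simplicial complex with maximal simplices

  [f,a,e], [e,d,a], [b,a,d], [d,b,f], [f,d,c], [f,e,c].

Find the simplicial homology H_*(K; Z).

Fix the vertex order a < b < c < d < e < f and write every simplex with vertices in increasing order. Then dim K = 2 and the simplices of K are:

  0-simplices (6): a, b, c, d, e, f
  1-simplices (12): ab, ad, ae, af, bd, bf, cd, ce, cf, de, df, ef
  2-simplices (6): abd, ade, aef, bdf, cdf, cef

Hence C_0 ≅ Z^6, C_1 ≅ Z^12, C_2 ≅ Z^6.

∂_1: C_1 → C_0 maps an edge to its endpoints' difference, ∂[p,q] = q − p.
As a 6×12 matrix over Z this has rank 5, with invariant factors (1,1,1,1,1).

Boundary ∂_2: C_2 → C_1 acts by ∂[p,q,r] = [q,r] − [p,r] + [p,q]. For instance
  ∂cdf = df − cf + cd,
  ∂bdf = df − bf + bd.
This gives a 12×6 integer matrix of rank 6; reducing to Smith normal form yields diagonal entries (1,1,1,1,1,1).

Computing H_k = (kernel of ∂_k) / (image of ∂_{k+1}):

  H_0: rank C_0 − rank ∂_1 = 6 − 5 = 1, and the invariant factors of ∂_1 are all 1, so H_0 ≅ Z.
  H_1: rank ker ∂_1 − rank ∂_2 = (12 − 5) − 6 = 1, and the invariant factors of ∂_2 are all 1, so H_1 ≅ Z.
  H_2: rank ker ∂_2 − rank ∂_3 = (6 − 6) − 0 = 0, and there is no ∂_3, so H_2 ≅ 0.

H_0 ≅ Z,  H_1 ≅ Z,  H_2 = 0.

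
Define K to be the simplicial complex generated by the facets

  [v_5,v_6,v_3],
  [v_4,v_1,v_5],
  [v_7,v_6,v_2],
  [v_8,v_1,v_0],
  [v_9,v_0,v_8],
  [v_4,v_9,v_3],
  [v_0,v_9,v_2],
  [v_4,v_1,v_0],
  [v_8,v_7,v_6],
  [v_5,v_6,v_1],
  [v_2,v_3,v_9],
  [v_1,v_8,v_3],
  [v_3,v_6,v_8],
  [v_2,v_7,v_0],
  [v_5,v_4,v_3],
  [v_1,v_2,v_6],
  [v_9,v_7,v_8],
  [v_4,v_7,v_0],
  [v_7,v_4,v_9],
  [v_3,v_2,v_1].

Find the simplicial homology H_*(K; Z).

H_0 ≅ Z,  H_1 ≅ Z ⊕ Z/2Z,  H_2 = 0.

K has 10 vertices, 30 edges, 20 triangles.
rank ∂_0 = 0, rank ∂_1 = 9 ⇒ b_0 = 10 − 0 − 9 = 1; all invariant factors of ∂_1 are 1 so no torsion. So H_0 ≅ Z.
rank ∂_1 = 9, rank ∂_2 = 20 ⇒ b_1 = 30 − 9 − 20 = 1; ∂_2 has invariant factor(s) [2] giving torsion. So H_1 ≅ Z ⊕ Z/2Z.
rank ∂_2 = 20, rank ∂_3 = 0 ⇒ b_2 = 20 − 20 − 0 = 0. So H_2 ≅ 0.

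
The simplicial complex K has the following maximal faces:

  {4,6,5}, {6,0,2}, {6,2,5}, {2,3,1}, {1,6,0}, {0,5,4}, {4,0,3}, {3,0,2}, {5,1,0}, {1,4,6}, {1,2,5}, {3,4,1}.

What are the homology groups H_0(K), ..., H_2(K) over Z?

K has 7 vertices, 18 edges, 12 triangles.
rank ∂_0 = 0, rank ∂_1 = 6 ⇒ b_0 = 7 − 0 − 6 = 1; all invariant factors of ∂_1 are 1 so no torsion. So H_0 = Z.
rank ∂_1 = 6, rank ∂_2 = 12 ⇒ b_1 = 18 − 6 − 12 = 0; ∂_2 has invariant factor(s) [2] giving torsion. So H_1 = Z/2.
rank ∂_2 = 12, rank ∂_3 = 0 ⇒ b_2 = 12 − 12 − 0 = 0. So H_2 = 0.

H_0 ≅ Z,  H_1 ≅ Z/2,  H_2 = 0.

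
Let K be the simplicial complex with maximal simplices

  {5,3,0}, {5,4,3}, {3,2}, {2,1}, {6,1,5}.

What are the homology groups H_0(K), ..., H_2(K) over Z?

Fix the vertex order 0 < 1 < 2 < 3 < 4 < 5 < 6 and write every simplex with vertices in increasing order. Then dim K = 2 and the simplices of K are:

  0-simplices (7): [0], [1], [2], [3], [4], [5], [6]
  1-simplices (10): [0,3], [0,5], [1,2], [1,5], [1,6], [2,3], [3,4], [3,5], [4,5], [5,6]
  2-simplices (3): [0,3,5], [1,5,6], [3,4,5]

giving chain groups C_0 ≅ Z^7, C_1 ≅ Z^10, C_2 ≅ Z^3.

Boundary ∂_1: C_1 → C_0 sends each edge [p,q] (with p < q) to q − p.
This gives a 7×10 integer matrix of rank 6; reducing to Smith normal form yields diagonal entries (1,1,1,1,1,1).

The boundary map ∂_2: C_2 → C_1 sends each 2-simplex [p,q,r] to [q,r] − [p,r] + [p,q]. For instance
  ∂[3,4,5] = [4,5] − [3,5] + [3,4],
  ∂[0,3,5] = [3,5] − [0,5] + [0,3].
The 10×3 boundary matrix has rank 3 and Smith normal form diag(1,1,1).

Reading off H_k = ker ∂_k / im ∂_{k+1}:

  H_0: rank C_0 − rank ∂_1 = 7 − 6 = 1, and the invariant factors of ∂_1 are all 1, so H_0 = Z.
  H_1: rank ker ∂_1 − rank ∂_2 = (10 − 6) − 3 = 1, and the invariant factors of ∂_2 are all 1, so H_1 = Z.
  H_2: rank ker ∂_2 − rank ∂_3 = (3 − 3) − 0 = 0, and there is no ∂_3, so H_2 = 0.

As a check, the Euler characteristic is 7 − 10 + 3 = 0, which agrees with 1 − 1 + 0 = 0.

H_0 = Z,  H_1 = Z,  H_2 = 0.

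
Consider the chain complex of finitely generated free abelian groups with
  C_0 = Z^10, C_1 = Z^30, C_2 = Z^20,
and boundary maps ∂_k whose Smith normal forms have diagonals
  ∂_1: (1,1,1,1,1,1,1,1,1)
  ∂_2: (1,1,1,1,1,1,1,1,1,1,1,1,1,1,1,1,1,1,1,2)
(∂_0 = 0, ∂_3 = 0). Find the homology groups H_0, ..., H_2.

H_0: b_0 = 10 − 0 − 9 = 1; torsion from ∂_1 factors > 1: none. So H_0 = Z.
H_1: b_1 = 30 − 9 − 20 = 1; torsion from ∂_2 factors > 1: [2]. So H_1 = Z ⊕ Z/2Z.
H_2: b_2 = 20 − 20 − 0 = 0; torsion from ∂_3 factors > 1: none. So H_2 = 0.

H_0 = Z,  H_1 = Z ⊕ Z/2Z,  H_2 = 0.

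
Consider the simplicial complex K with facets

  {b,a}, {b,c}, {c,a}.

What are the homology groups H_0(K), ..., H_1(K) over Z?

K has 3 vertices, 3 edges.
rank ∂_0 = 0, rank ∂_1 = 2 ⇒ b_0 = 3 − 0 − 2 = 1; all invariant factors of ∂_1 are 1 so no torsion. So H_0 = Z.
rank ∂_1 = 2, rank ∂_2 = 0 ⇒ b_1 = 3 − 2 − 0 = 1. So H_1 = Z.

H_0 = Z,  H_1 = Z.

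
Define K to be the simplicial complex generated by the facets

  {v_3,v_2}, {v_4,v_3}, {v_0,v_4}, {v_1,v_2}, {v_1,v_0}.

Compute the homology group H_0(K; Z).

H_0 ≅ Z.

We work with the vertex ordering v_0 < v_1 < v_2 < v_3 < v_4. The simplices of K, each written with vertices in increasing order, are:

  0-simplices (5): [v_0], [v_1], [v_2], [v_3], [v_4]
  1-simplices (5): [v_0,v_1], [v_0,v_4], [v_1,v_2], [v_2,v_3], [v_3,v_4]

giving chain groups C_0 ≅ Z^5, C_1 ≅ Z^5.

The boundary map ∂_1: C_1 → C_0 is given by ∂[p,q] = [q] − [p].
As a 5×5 matrix over Z this has rank 4, with invariant factors (1,1,1,1).

Reading off H_k = ker ∂_k / im ∂_{k+1}:

  H_0: rank C_0 − rank ∂_1 = 5 − 4 = 1, and the invariant factors of ∂_1 are all 1, so H_0 ≅ Z.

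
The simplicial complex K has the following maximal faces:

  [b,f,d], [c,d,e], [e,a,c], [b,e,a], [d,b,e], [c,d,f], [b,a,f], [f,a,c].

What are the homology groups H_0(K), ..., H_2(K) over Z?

H_0 ≅ Z,  H_1 = 0,  H_2 ≅ Z.

Order the vertices as a < b < c < d < e < f. Listing each simplex with vertices in this order, K has dimension 2 with simplices:

  0-simplices (6): a, b, c, d, e, f
  1-simplices (12): ab, ac, ae, af, bd, be, bf, cd, ce, cf, de, df
  2-simplices (8): abe, abf, ace, acf, bde, bdf, cde, cdf

Hence C_0 ≅ Z^6, C_1 ≅ Z^12, C_2 ≅ Z^8.

∂_1: C_1 → C_0 is given by ∂[p,q] = [q] − [p]. For instance
  ∂bd = d − b.
The 6×12 boundary matrix has rank 5 and Smith normal form diag(1,1,1,1,1).

Boundary ∂_2: C_2 → C_1 sends each 2-simplex [p,q,r] to [q,r] − [p,r] + [p,q]. For instance
  ∂abe = be − ae + ab,
  ∂bde = de − be + bd.
The resulting 12×8 matrix has rank 7, and its Smith normal form has invariant factors (1,1,1,1,1,1,1).

Now H_k = ker ∂_k / im ∂_{k+1}, so:

  H_0: rank C_0 − rank ∂_1 = 6 − 5 = 1, and the invariant factors of ∂_1 are all 1, so H_0 = Z.
  H_1: rank ker ∂_1 − rank ∂_2 = (12 − 5) − 7 = 0, and the invariant factors of ∂_2 are all 1, so H_1 = 0.
  H_2: rank ker ∂_2 − rank ∂_3 = (8 − 7) − 0 = 1, and there is no ∂_3, so H_2 = Z.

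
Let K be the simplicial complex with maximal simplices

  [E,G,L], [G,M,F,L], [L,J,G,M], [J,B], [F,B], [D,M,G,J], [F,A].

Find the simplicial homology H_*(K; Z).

Take the total order A < B < D < E < F < G < J < L < M on the vertex set. Then K (dimension 3) consists of the simplices:

  0-simplices (9): A, B, D, E, F, G, J, L, M
  1-simplices (17): AF, BF, BJ, DG, DJ, DM, EG, EL, FG, FL, FM, GJ, GL, GM, JL, JM, LM
  2-simplices (11): DGJ, DGM, DJM, EGL, FGL, FGM, FLM, GJL, GJM, GLM, JLM
  3-simplices (3): DGJM, FGLM, GJLM

Hence C_0 ≅ Z^9, C_1 ≅ Z^17, C_2 ≅ Z^11, C_3 ≅ Z^3.

∂_1: C_1 → C_0 is given by ∂[p,q] = [q] − [p]. For instance
  ∂GL = L − G.
The 9×17 boundary matrix has rank 8 and Smith normal form diag(1,1,1,1,1,1,1,1).

∂_2: C_2 → C_1 acts by ∂[p,q,r] = [q,r] − [p,r] + [p,q]. For instance
  ∂GJL = JL − GL + GJ,
  ∂GLM = LM − GM + GL.
This gives a 17×11 integer matrix of rank 8; reducing to Smith normal form yields diagonal entries (1,1,1,1,1,1,1,1).

The boundary map ∂_3: C_3 → C_2 sends each 3-simplex σ to the alternating sum Σ_i (−1)^i (σ with its i-th vertex removed). For instance
  ∂GJLM = JLM − GLM + GJM − GJL,
  ∂FGLM = GLM − FLM + FGM − FGL.
This gives a 11×3 integer matrix of rank 3; reducing to Smith normal form yields diagonal entries (1,1,1).

Computing H_k = (kernel of ∂_k) / (image of ∂_{k+1}):

  H_0: rank C_0 − rank ∂_1 = 9 − 8 = 1, and the invariant factors of ∂_1 are all 1, so H_0 = Z.
  H_1: rank ker ∂_1 − rank ∂_2 = (17 − 8) − 8 = 1, and the invariant factors of ∂_2 are all 1, so H_1 = Z.
  H_2: rank ker ∂_2 − rank ∂_3 = (11 − 8) − 3 = 0, and the invariant factors of ∂_3 are all 1, so H_2 = 0.
  H_3: rank ker ∂_3 − rank ∂_4 = (3 − 3) − 0 = 0, and there is no ∂_4, so H_3 = 0.

H_0 ≅ Z,  H_1 ≅ Z,  H_2 = 0,  H_3 = 0.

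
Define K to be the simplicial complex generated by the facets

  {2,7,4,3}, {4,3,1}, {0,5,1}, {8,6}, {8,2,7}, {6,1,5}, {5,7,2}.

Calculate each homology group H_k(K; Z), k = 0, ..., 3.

Take the total order 0 < 1 < 2 < 3 < 4 < 5 < 6 < 7 < 8 on the vertex set. Then K (dimension 3) consists of the simplices:

  0-simplices (9): [0], [1], [2], [3], [4], [5], [6], [7], [8]
  1-simplices (18): [0,1], [0,5], [1,3], [1,4], [1,5], [1,6], [2,3], [2,4], [2,5], [2,7], [2,8], [3,4], [3,7], [4,7], [5,6], [5,7], [6,8], [7,8]
  2-simplices (9): [0,1,5], [1,3,4], [1,5,6], [2,3,4], [2,3,7], [2,4,7], [2,5,7], [2,7,8], [3,4,7]
  3-simplices (1): [2,3,4,7]

so the chain groups are C_0 ≅ Z^9, C_1 ≅ Z^18, C_2 ≅ Z^9, C_3 ≅ Z^1.

The boundary map ∂_1: C_1 → C_0 maps an edge to its endpoints' difference, ∂[p,q] = q − p. For instance
  ∂[0,5] = [5] − [0].
As a 9×18 matrix over Z this has rank 8, with invariant factors (1,1,1,1,1,1,1,1).

Boundary ∂_2: C_2 → C_1 maps a triangle to the signed sum of its edges. For instance
  ∂[2,3,7] = [3,7] − [2,7] + [2,3],
  ∂[2,7,8] = [7,8] − [2,8] + [2,7].
The 18×9 boundary matrix has rank 8 and Smith normal form diag(1,1,1,1,1,1,1,1).

The boundary map ∂_3: C_3 → C_2 sends each 3-simplex σ to the alternating sum Σ_i (−1)^i (σ with its i-th vertex removed). For instance
  ∂[2,3,4,7] = [3,4,7] − [2,4,7] + [2,3,7] − [2,3,4].
As a 9×1 matrix over Z this has rank 1, with invariant factors (1).

Now H_k = ker ∂_k / im ∂_{k+1}, so:

  H_0: rank C_0 − rank ∂_1 = 9 − 8 = 1, and the invariant factors of ∂_1 are all 1, so H_0 ≅ Z.
  H_1: rank ker ∂_1 − rank ∂_2 = (18 − 8) − 8 = 2, and the invariant factors of ∂_2 are all 1, so H_1 ≅ Z^2.
  H_2: rank ker ∂_2 − rank ∂_3 = (9 − 8) − 1 = 0, and the invariant factors of ∂_3 are all 1, so H_2 ≅ 0.
  H_3: rank ker ∂_3 − rank ∂_4 = (1 − 1) − 0 = 0, and there is no ∂_4, so H_3 ≅ 0.

As a check, the Euler characteristic is 9 − 18 + 9 − 1 = -1, which agrees with 1 − 2 + 0 − 0 = -1.

H_0 = Z,  H_1 = Z^2,  H_2 = 0,  H_3 = 0.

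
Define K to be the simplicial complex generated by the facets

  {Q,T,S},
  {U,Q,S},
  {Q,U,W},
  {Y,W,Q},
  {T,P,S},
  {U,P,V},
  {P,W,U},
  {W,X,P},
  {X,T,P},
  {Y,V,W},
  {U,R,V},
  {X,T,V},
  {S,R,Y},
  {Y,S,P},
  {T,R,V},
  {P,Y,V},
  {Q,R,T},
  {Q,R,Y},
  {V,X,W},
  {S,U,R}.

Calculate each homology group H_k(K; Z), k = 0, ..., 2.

H_0 = Z,  H_1 = Z ⊕ Z/2Z,  H_2 = 0.

Fix the vertex order P < Q < R < S < T < U < V < W < X < Y and write every simplex with vertices in increasing order. Then dim K = 2 and the simplices of K are:

  0-simplices (10): P, Q, R, S, T, U, V, W, X, Y
  1-simplices (30): PS, PT, PU, PV, PW, PX, PY, QR, QS, QT, QU, QW, QY, RS, RT, RU, RV, RY, ST, SU, SY, TV, TX, UV, UW, VW, VX, VY, WX, WY
  2-simplices (20): PST, PSY, PTX, PUV, PUW, PVY, PWX, QRT, QRY, QST, QSU, QUW, QWY, RSU, RSY, RTV, RUV, TVX, VWX, VWY

Hence C_0 ≅ Z^10, C_1 ≅ Z^30, C_2 ≅ Z^20.

The boundary map ∂_1: C_1 → C_0 maps an edge to its endpoints' difference, ∂[p,q] = q − p.
The 10×30 boundary matrix has rank 9 and Smith normal form diag(1,1,1,1,1,1,1,1,1).

∂_2: C_2 → C_1 sends each 2-simplex [p,q,r] to [q,r] − [p,r] + [p,q]. For instance
  ∂RSU = SU − RU + RS,
  ∂PUV = UV − PV + PU.
As a 30×20 matrix over Z this has rank 20, with invariant factors (1,1,1,1,1,1,1,1,1,1,1,1,1,1,1,1,1,1,1,2).

Now H_k = ker ∂_k / im ∂_{k+1}, so:

  H_0: rank C_0 − rank ∂_1 = 10 − 9 = 1, and the invariant factors of ∂_1 are all 1, so H_0 ≅ Z.
  H_1: rank ker ∂_1 − rank ∂_2 = (30 − 9) − 20 = 1, and ∂_2 has invariant factor 2 > 1, so H_1 ≅ Z ⊕ Z/2Z.
  H_2: rank ker ∂_2 − rank ∂_3 = (20 − 20) − 0 = 0, and there is no ∂_3, so H_2 ≅ 0.

As a check, the Euler characteristic is 10 − 30 + 20 = 0, which agrees with 1 − 1 + 0 = 0.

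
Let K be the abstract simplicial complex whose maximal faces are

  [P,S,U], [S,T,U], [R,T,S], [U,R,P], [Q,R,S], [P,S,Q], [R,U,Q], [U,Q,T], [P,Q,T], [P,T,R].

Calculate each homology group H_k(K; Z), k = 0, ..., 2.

H_0 ≅ Z,  H_1 ≅ Z/2Z,  H_2 = 0.

Fix the vertex order P < Q < R < S < T < U and write every simplex with vertices in increasing order. Then dim K = 2 and the simplices of K are:

  0-simplices (6): P, Q, R, S, T, U
  1-simplices (15): PQ, PR, PS, PT, PU, QR, QS, QT, QU, RS, RT, RU, ST, SU, TU
  2-simplices (10): PQS, PQT, PRT, PRU, PSU, QRS, QRU, QTU, RST, STU

Hence C_0 ≅ Z^6, C_1 ≅ Z^15, C_2 ≅ Z^10.

∂_1: C_1 → C_0 sends each edge [p,q] (with p < q) to q − p.
This gives a 6×15 integer matrix of rank 5; reducing to Smith normal form yields diagonal entries (1,1,1,1,1).

The boundary map ∂_2: C_2 → C_1 acts by ∂[p,q,r] = [q,r] − [p,r] + [p,q]. For instance
  ∂PRT = RT − PT + PR,
  ∂PQS = QS − PS + PQ.
The 15×10 boundary matrix has rank 10 and Smith normal form diag(1,1,1,1,1,1,1,1,1,2).

From H_k ≅ ker(∂_k) / im(∂_{k+1}) we obtain:

  H_0: rank C_0 − rank ∂_1 = 6 − 5 = 1, and the invariant factors of ∂_1 are all 1, so H_0 = Z.
  H_1: rank ker ∂_1 − rank ∂_2 = (15 − 5) − 10 = 0, and ∂_2 has invariant factor 2 > 1, so H_1 = Z/2Z.
  H_2: rank ker ∂_2 − rank ∂_3 = (10 − 10) − 0 = 0, and there is no ∂_3, so H_2 = 0.

(K is a triangulation of the real projective plane RP^2.)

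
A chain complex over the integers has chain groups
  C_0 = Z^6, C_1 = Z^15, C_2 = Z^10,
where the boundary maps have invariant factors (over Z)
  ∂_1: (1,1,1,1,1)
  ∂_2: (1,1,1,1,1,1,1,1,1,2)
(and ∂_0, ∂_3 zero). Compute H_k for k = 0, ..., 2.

H_0 = Z,  H_1 = Z/2,  H_2 = 0.

H_0: b_0 = 6 − 0 − 5 = 1; torsion from ∂_1 factors > 1: none. So H_0 = Z.
H_1: b_1 = 15 − 5 − 10 = 0; torsion from ∂_2 factors > 1: [2]. So H_1 = Z/2.
H_2: b_2 = 10 − 10 − 0 = 0; torsion from ∂_3 factors > 1: none. So H_2 = 0.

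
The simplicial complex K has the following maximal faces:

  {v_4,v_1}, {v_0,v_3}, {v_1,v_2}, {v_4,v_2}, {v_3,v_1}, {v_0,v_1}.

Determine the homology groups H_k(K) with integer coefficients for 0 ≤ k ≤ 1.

H_0 ≅ Z,  H_1 ≅ Z^2.

Order the vertices as v_0 < v_1 < v_2 < v_3 < v_4. Listing each simplex with vertices in this order, K has dimension 1 with simplices:

  0-simplices (5): [v_0], [v_1], [v_2], [v_3], [v_4]
  1-simplices (6): [v_0,v_1], [v_0,v_3], [v_1,v_2], [v_1,v_3], [v_1,v_4], [v_2,v_4]

giving chain groups C_0 ≅ Z^5, C_1 ≅ Z^6.

Boundary ∂_1: C_1 → C_0 maps an edge to its endpoints' difference, ∂[p,q] = q − p.
The resulting 5×6 matrix has rank 4, and its Smith normal form has invariant factors (1,1,1,1).

Now H_k = ker ∂_k / im ∂_{k+1}, so:

  H_0: rank C_0 − rank ∂_1 = 5 − 4 = 1, and the invariant factors of ∂_1 are all 1, so H_0 = Z.
  H_1: rank ker ∂_1 − rank ∂_2 = (6 − 4) − 0 = 2, and there is no ∂_2, so H_1 = Z^2.

(K is a triangulation of a wedge of 2 circles.)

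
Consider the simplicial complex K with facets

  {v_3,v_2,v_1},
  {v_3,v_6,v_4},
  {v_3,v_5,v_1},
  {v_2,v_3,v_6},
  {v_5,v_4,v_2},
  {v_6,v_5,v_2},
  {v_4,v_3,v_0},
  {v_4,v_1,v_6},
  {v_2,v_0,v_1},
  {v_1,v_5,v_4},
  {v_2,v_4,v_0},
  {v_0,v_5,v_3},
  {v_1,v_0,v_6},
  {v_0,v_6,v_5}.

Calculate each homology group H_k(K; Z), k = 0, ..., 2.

H_0 = Z,  H_1 = Z^2,  H_2 = Z.

Take the total order v_0 < v_1 < v_2 < v_3 < v_4 < v_5 < v_6 on the vertex set. Then K (dimension 2) consists of the simplices:

  0-simplices (7): [v_0], [v_1], [v_2], [v_3], [v_4], [v_5], [v_6]
  1-simplices (21): (21 of them)
  2-simplices (14): (14 of them)

giving chain groups C_0 ≅ Z^7, C_1 ≅ Z^21, C_2 ≅ Z^14.

Boundary ∂_1: C_1 → C_0 maps an edge to its endpoints' difference, ∂[p,q] = q − p. For instance
  ∂[v_0,v_2] = [v_2] − [v_0].
The 7×21 boundary matrix has rank 6 and Smith normal form diag(1,1,1,1,1,1).

Boundary ∂_2: C_2 → C_1 maps a triangle to the signed sum of its edges. For instance
  ∂[v_0,v_5,v_6] = [v_5,v_6] − [v_0,v_6] + [v_0,v_5],
  ∂[v_0,v_1,v_6] = [v_1,v_6] − [v_0,v_6] + [v_0,v_1].
The 21×14 boundary matrix has rank 13 and Smith normal form diag(1,1,1,1,1,1,1,1,1,1,1,1,1).

Now H_k = ker ∂_k / im ∂_{k+1}, so:

  H_0: rank C_0 − rank ∂_1 = 7 − 6 = 1, and the invariant factors of ∂_1 are all 1, so H_0 ≅ Z.
  H_1: rank ker ∂_1 − rank ∂_2 = (21 − 6) − 13 = 2, and the invariant factors of ∂_2 are all 1, so H_1 ≅ Z^2.
  H_2: rank ker ∂_2 − rank ∂_3 = (14 − 13) − 0 = 1, and there is no ∂_3, so H_2 ≅ Z.

(K is a triangulation of the torus T^2.)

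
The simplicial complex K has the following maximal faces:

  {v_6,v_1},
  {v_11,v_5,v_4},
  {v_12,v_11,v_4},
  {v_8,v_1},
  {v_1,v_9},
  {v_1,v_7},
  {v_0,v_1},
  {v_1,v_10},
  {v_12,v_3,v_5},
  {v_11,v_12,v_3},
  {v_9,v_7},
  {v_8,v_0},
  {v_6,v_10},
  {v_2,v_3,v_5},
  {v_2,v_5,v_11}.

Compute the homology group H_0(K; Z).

We work with the vertex ordering v_0 < v_1 < v_2 < v_3 < v_4 < v_5 < v_6 < v_7 < v_8 < v_9 < v_10 < v_11 < v_12. The simplices of K, each written with vertices in increasing order, are:

  0-simplices (13): [v_0], [v_1], [v_2], [v_3], [v_4], [v_5], [v_6], [v_7], [v_8], [v_9], [v_10], [v_11], [v_12]
  1-simplices (21): (21 of them)
  2-simplices (6): [v_2,v_3,v_5], [v_2,v_5,v_11], [v_3,v_5,v_12], [v_3,v_11,v_12], [v_4,v_5,v_11], [v_4,v_11,v_12]

Hence C_0 ≅ Z^13, C_1 ≅ Z^21, C_2 ≅ Z^6.

Boundary ∂_1: C_1 → C_0 maps an edge to its endpoints' difference, ∂[p,q] = q − p.
As a 13×21 matrix over Z this has rank 11, with invariant factors (1,1,1,1,1,1,1,1,1,1,1).

The boundary map ∂_2: C_2 → C_1 sends each 2-simplex [p,q,r] to [q,r] − [p,r] + [p,q]. For instance
  ∂[v_2,v_5,v_11] = [v_5,v_11] − [v_2,v_11] + [v_2,v_5],
  ∂[v_4,v_5,v_11] = [v_5,v_11] − [v_4,v_11] + [v_4,v_5].
This gives a 21×6 integer matrix of rank 6; reducing to Smith normal form yields diagonal entries (1,1,1,1,1,1).

Reading off H_k = ker ∂_k / im ∂_{k+1}:

  H_0: rank C_0 − rank ∂_1 = 13 − 11 = 2, and the invariant factors of ∂_1 are all 1, so H_0 = Z^2.

H_0 = Z^2.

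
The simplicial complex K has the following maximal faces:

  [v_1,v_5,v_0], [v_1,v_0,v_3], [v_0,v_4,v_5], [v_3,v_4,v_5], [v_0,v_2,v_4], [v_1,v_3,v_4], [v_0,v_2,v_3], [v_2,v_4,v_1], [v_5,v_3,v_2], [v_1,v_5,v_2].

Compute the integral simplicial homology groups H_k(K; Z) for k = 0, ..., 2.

H_0 ≅ Z,  H_1 ≅ Z/2,  H_2 = 0.

We work with the vertex ordering v_0 < v_1 < v_2 < v_3 < v_4 < v_5. The simplices of K, each written with vertices in increasing order, are:

  0-simplices (6): [v_0], [v_1], [v_2], [v_3], [v_4], [v_5]
  1-simplices (15): (15 of them)
  2-simplices (10): [v_0,v_1,v_3], [v_0,v_1,v_5], [v_0,v_2,v_3], [v_0,v_2,v_4], [v_0,v_4,v_5], [v_1,v_2,v_4], [v_1,v_2,v_5], [v_1,v_3,v_4], [v_2,v_3,v_5], [v_3,v_4,v_5]

so the chain groups are C_0 ≅ Z^6, C_1 ≅ Z^15, C_2 ≅ Z^10.

∂_1: C_1 → C_0 is given by ∂[p,q] = [q] − [p].
This gives a 6×15 integer matrix of rank 5; reducing to Smith normal form yields diagonal entries (1,1,1,1,1).

The boundary map ∂_2: C_2 → C_1 sends each 2-simplex [p,q,r] to [q,r] − [p,r] + [p,q]. For instance
  ∂[v_1,v_2,v_5] = [v_2,v_5] − [v_1,v_5] + [v_1,v_2],
  ∂[v_3,v_4,v_5] = [v_4,v_5] − [v_3,v_5] + [v_3,v_4].
This gives a 15×10 integer matrix of rank 10; reducing to Smith normal form yields diagonal entries (1,1,1,1,1,1,1,1,1,2).

From H_k ≅ ker(∂_k) / im(∂_{k+1}) we obtain:

  H_0: rank C_0 − rank ∂_1 = 6 − 5 = 1, and the invariant factors of ∂_1 are all 1, so H_0 = Z.
  H_1: rank ker ∂_1 − rank ∂_2 = (15 − 5) − 10 = 0, and ∂_2 has invariant factor 2 > 1, so H_1 = Z/2.
  H_2: rank ker ∂_2 − rank ∂_3 = (10 − 10) − 0 = 0, and there is no ∂_3, so H_2 = 0.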